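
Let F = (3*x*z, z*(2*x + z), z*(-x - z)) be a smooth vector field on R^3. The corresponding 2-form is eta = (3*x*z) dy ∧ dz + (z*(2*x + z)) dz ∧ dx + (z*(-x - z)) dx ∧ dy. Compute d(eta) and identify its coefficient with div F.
d(eta) = (-x + z) dx ∧ dy ∧ dz; div F = -x + z

For a 2-form in R^3 of the form above, applying d gives a 3-form with coefficient ∂P/∂x + ∂Q/∂y + ∂R/∂z:
  ∂P/∂x = 3*z
  ∂Q/∂y = 0
  ∂R/∂z = -x - 2*z
Sum = -x + z, which is exactly div F.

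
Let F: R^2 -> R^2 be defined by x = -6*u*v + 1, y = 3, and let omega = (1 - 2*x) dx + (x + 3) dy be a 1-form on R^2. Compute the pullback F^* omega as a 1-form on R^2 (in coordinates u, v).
F^* omega = (6*v*(-12*u*v + 1)) du + (6*u*(-12*u*v + 1)) dv

Using F^*(f dg) = (f ∘ F) d(g ∘ F), substitute each coordinate x_i by F_i(u, v) in f_i, and replace dx_i by d F_i = (∂F_i/∂u) du + (∂F_i/∂v) dv.
  For the x component: f_1(F) = 12*u*v - 1; d F_1 = (-6*v) du + (-6*u) dv
  For the y component: f_2(F) = -6*u*v + 4; d F_2 = (0) du + (0) dv
Combining and collecting du, dv coefficients:
  coeff of du: 6*v*(-12*u*v + 1)
  coeff of dv: 6*u*(-12*u*v + 1)
F^* omega = (6*v*(-12*u*v + 1)) du + (6*u*(-12*u*v + 1)) dv.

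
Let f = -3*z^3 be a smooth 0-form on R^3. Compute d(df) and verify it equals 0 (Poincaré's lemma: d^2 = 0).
d(df) = 0

Step 1: df = sum_i (∂f/∂x_i) dx_i = (0) dx + (0) dy + (-9*z^2) dz.
Step 2: Apply d again. Using the 1-form formula, the coefficient of dx ∧ dy in d(df) is ∂^2 f/∂x ∂y - ∂^2 f/∂y ∂x = (0) - (0) = 0 (equality of mixed partials for smooth f).
Similarly for dx ∧ dz and dy ∧ dz — all coefficients vanish. So d(df) = 0.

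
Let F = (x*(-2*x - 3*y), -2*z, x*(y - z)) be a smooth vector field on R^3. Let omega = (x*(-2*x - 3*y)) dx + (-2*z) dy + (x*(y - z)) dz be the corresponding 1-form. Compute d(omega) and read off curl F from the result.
d(omega) = (x + 2) dy ∧ dz + (-y + z) dz ∧ dx + (3*x) dx ∧ dy; curl F = (x + 2, -y + z, 3*x)

d omega = sum_{i<j} (∂f_j/∂x_i - ∂f_i/∂x_j) dx_i ∧ dx_j. Under the identification (dy ∧ dz, dz ∧ dx, dx ∧ dy) ↔ (e_x, e_y, e_z), the coefficients are exactly the components of curl F. Compute:
  ∂R/∂y - ∂Q/∂z = (x) - (-2) = x + 2
  ∂P/∂z - ∂R/∂x = (0) - (y - z) = -y + z
  ∂Q/∂x - ∂P/∂y = (0) - (-3*x) = 3*x.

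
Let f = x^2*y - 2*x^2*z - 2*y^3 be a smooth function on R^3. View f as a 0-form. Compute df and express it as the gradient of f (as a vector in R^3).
df = (2*x*(y - 2*z)) dx + (x^2 - 6*y^2) dy + (-2*x^2) dz; grad f = (2*x*(y - 2*z), x^2 - 6*y^2, -2*x^2)

For a 0-form f, d f = (∂f/∂x) dx + (∂f/∂y) dy + (∂f/∂z) dz. The components of the vector representation are exactly the entries of grad f in Cartesian coordinates:
  ∂f/∂x = 2*x*(y - 2*z)
  ∂f/∂y = x^2 - 6*y^2
  ∂f/∂z = -2*x^2.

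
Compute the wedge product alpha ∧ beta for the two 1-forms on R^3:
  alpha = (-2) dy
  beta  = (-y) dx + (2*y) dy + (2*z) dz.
alpha ∧ beta = (-2*y) dx ∧ dy + (-4*z) dy ∧ dz

Distribute the wedge, using dx_i ∧ dx_j = -dx_j ∧ dx_i and dx_i ∧ dx_i = 0. For each pair (i, j) with i < j, the coefficient of dx_i ∧ dx_j in alpha ∧ beta is (alpha_i * beta_j - alpha_j * beta_i). Collecting: alpha ∧ beta = (-2*y) dx ∧ dy + (-4*z) dy ∧ dz.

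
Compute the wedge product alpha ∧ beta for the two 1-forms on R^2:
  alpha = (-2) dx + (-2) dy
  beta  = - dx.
alpha ∧ beta = (-2) dx ∧ dy

Distribute the wedge, using dx_i ∧ dx_j = -dx_j ∧ dx_i and dx_i ∧ dx_i = 0. For each pair (i, j) with i < j, the coefficient of dx_i ∧ dx_j in alpha ∧ beta is (alpha_i * beta_j - alpha_j * beta_i). Collecting: alpha ∧ beta = (-2) dx ∧ dy.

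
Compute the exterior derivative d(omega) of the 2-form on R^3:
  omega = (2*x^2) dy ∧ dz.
d(omega) = (4*x) dx ∧ dy ∧ dz

For a 2-form omega = sum_{i<j} g_{ij} dx_i ∧ dx_j, the exterior derivative is
  d(omega) = sum_{i<j} d(g_{ij}) ∧ dx_i ∧ dx_j = sum_{i<j, k} (∂g_{ij}/∂x_k) dx_k ∧ dx_i ∧ dx_j.
Expand each term, using dx_k ∧ dx_i ∧ dx_j = sgn(permutation) dx_{(a)} ∧ dx_{(b)} ∧ dx_{(c)} with (a < b < c) sorted:
  d(2*x^2) includes (∂/∂x)(2*x^2) dx = (4*x) dx, which multiplied by dy ∧ dz gives (4*x) dx ∧ dy ∧ dz
Collecting like 3-forms: d(omega) = (4*x) dx ∧ dy ∧ dz.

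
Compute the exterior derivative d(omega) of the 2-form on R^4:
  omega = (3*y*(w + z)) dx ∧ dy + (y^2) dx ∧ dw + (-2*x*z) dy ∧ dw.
d(omega) = (3*y) dx ∧ dy ∧ dz + (y - 2*z) dx ∧ dy ∧ dw + (2*x) dy ∧ dz ∧ dw

For a 2-form omega = sum_{i<j} g_{ij} dx_i ∧ dx_j, the exterior derivative is
  d(omega) = sum_{i<j} d(g_{ij}) ∧ dx_i ∧ dx_j = sum_{i<j, k} (∂g_{ij}/∂x_k) dx_k ∧ dx_i ∧ dx_j.
Expand each term, using dx_k ∧ dx_i ∧ dx_j = sgn(permutation) dx_{(a)} ∧ dx_{(b)} ∧ dx_{(c)} with (a < b < c) sorted:
  d(3*y*(w + z)) includes (∂/∂z)(3*y*(w + z)) dz = (3*y) dz, which multiplied by dx ∧ dy gives (3*y) dx ∧ dy ∧ dz
  d(3*y*(w + z)) includes (∂/∂w)(3*y*(w + z)) dw = (3*y) dw, which multiplied by dx ∧ dy gives (3*y) dx ∧ dy ∧ dw
  d(y^2) includes (∂/∂y)(y^2) dy = (2*y) dy, which multiplied by dx ∧ dw gives (-2*y) dx ∧ dy ∧ dw
  d(-2*x*z) includes (∂/∂x)(-2*x*z) dx = (-2*z) dx, which multiplied by dy ∧ dw gives (-2*z) dx ∧ dy ∧ dw
  d(-2*x*z) includes (∂/∂z)(-2*x*z) dz = (-2*x) dz, which multiplied by dy ∧ dw gives (2*x) dy ∧ dz ∧ dw
Collecting like 3-forms: d(omega) = (3*y) dx ∧ dy ∧ dz + (y - 2*z) dx ∧ dy ∧ dw + (2*x) dy ∧ dz ∧ dw.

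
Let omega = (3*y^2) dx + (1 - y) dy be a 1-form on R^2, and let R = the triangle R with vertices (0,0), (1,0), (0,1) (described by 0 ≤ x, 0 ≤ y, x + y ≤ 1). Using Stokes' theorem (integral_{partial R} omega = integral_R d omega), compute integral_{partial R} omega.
integral_(partial R) omega = -1

Stokes: integral_partial_R omega = integral_R d omega with d omega = (∂Q/∂x - ∂P/∂y) dx ∧ dy.
  ∂Q/∂x = 0
  ∂P/∂y = 6*y
  integrand = ∂Q/∂x - ∂P/∂y = -6*y.
Integrating over R: integral_0^1 integral_0^{1-x} (-6*y) dy dx = -1.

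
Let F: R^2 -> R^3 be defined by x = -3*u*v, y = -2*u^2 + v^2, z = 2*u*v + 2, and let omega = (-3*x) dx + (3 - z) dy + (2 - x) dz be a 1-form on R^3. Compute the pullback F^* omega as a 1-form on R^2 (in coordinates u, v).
F^* omega = (8*u^2*v - 21*u*v^2 - 4*u + 4*v) du + (-21*u^2*v - 4*u*v^2 + 4*u + 2*v) dv

Using F^*(f dg) = (f ∘ F) d(g ∘ F), substitute each coordinate x_i by F_i(u, v) in f_i, and replace dx_i by d F_i = (∂F_i/∂u) du + (∂F_i/∂v) dv.
  For the x component: f_1(F) = 9*u*v; d F_1 = (-3*v) du + (-3*u) dv
  For the y component: f_2(F) = -2*u*v + 1; d F_2 = (-4*u) du + (2*v) dv
  For the z component: f_3(F) = 3*u*v + 2; d F_3 = (2*v) du + (2*u) dv
Combining and collecting du, dv coefficients:
  coeff of du: 8*u^2*v - 21*u*v^2 - 4*u + 4*v
  coeff of dv: -21*u^2*v - 4*u*v^2 + 4*u + 2*v
F^* omega = (8*u^2*v - 21*u*v^2 - 4*u + 4*v) du + (-21*u^2*v - 4*u*v^2 + 4*u + 2*v) dv.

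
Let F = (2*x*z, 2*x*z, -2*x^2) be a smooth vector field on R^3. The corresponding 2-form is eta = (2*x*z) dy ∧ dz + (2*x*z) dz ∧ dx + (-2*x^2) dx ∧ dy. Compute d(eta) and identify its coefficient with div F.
d(eta) = (2*z) dx ∧ dy ∧ dz; div F = 2*z

For a 2-form in R^3 of the form above, applying d gives a 3-form with coefficient ∂P/∂x + ∂Q/∂y + ∂R/∂z:
  ∂P/∂x = 2*z
  ∂Q/∂y = 0
  ∂R/∂z = 0
Sum = 2*z, which is exactly div F.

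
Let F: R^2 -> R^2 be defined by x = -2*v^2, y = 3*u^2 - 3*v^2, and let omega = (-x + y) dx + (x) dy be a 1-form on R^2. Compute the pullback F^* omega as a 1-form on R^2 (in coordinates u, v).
F^* omega = (-12*u*v^2) du + (-12*u^2*v + 16*v^3) dv

Using F^*(f dg) = (f ∘ F) d(g ∘ F), substitute each coordinate x_i by F_i(u, v) in f_i, and replace dx_i by d F_i = (∂F_i/∂u) du + (∂F_i/∂v) dv.
  For the x component: f_1(F) = 3*u^2 - v^2; d F_1 = (0) du + (-4*v) dv
  For the y component: f_2(F) = -2*v^2; d F_2 = (6*u) du + (-6*v) dv
Combining and collecting du, dv coefficients:
  coeff of du: -12*u*v^2
  coeff of dv: -12*u^2*v + 16*v^3
F^* omega = (-12*u*v^2) du + (-12*u^2*v + 16*v^3) dv.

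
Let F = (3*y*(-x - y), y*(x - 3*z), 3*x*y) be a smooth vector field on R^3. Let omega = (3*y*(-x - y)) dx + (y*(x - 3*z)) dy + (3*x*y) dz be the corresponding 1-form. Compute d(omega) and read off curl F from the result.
d(omega) = (3*x + 3*y) dy ∧ dz + (-3*y) dz ∧ dx + (3*x + 7*y) dx ∧ dy; curl F = (3*x + 3*y, -3*y, 3*x + 7*y)

d omega = sum_{i<j} (∂f_j/∂x_i - ∂f_i/∂x_j) dx_i ∧ dx_j. Under the identification (dy ∧ dz, dz ∧ dx, dx ∧ dy) ↔ (e_x, e_y, e_z), the coefficients are exactly the components of curl F. Compute:
  ∂R/∂y - ∂Q/∂z = (3*x) - (-3*y) = 3*x + 3*y
  ∂P/∂z - ∂R/∂x = (0) - (3*y) = -3*y
  ∂Q/∂x - ∂P/∂y = (y) - (-3*x - 6*y) = 3*x + 7*y.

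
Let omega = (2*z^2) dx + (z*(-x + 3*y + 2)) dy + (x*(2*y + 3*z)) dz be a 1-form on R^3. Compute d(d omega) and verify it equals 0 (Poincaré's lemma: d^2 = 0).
d(d omega) = 0

Step 1: d omega = sum_{i<j} (∂f_j/∂x_i - ∂f_i/∂x_j) dx_i ∧ dx_j:
  coeff of dx ∧ dy: -z
  coeff of dx ∧ dz: 2*y - z
  coeff of dy ∧ dz: 3*x - 3*y - 2
Step 2: Apply d again to each 2-form coefficient. The only possible 3-form in R^3 is dx ∧ dy ∧ dz, with coefficient
  ∂(coeff of dy∧dz)/∂x - ∂(coeff of dx∧dz)/∂y + ∂(coeff of dx∧dy)/∂z
  = ∂/∂x (3*x - 3*y - 2) - ∂/∂y (2*y - z) + ∂/∂z (-z).
Each of these terms simplifies to sums of mixed partials that cancel in pairs. The result is 0 (by equality of mixed partials for smooth functions — Schwarz / Clairaut).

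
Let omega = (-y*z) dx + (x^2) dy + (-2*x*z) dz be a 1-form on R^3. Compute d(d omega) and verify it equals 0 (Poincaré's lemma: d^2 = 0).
d(d omega) = 0

Step 1: d omega = sum_{i<j} (∂f_j/∂x_i - ∂f_i/∂x_j) dx_i ∧ dx_j:
  coeff of dx ∧ dy: 2*x + z
  coeff of dx ∧ dz: y - 2*z
  coeff of dy ∧ dz: 0
Step 2: Apply d again to each 2-form coefficient. The only possible 3-form in R^3 is dx ∧ dy ∧ dz, with coefficient
  ∂(coeff of dy∧dz)/∂x - ∂(coeff of dx∧dz)/∂y + ∂(coeff of dx∧dy)/∂z
  = ∂/∂x (0) - ∂/∂y (y - 2*z) + ∂/∂z (2*x + z).
Each of these terms simplifies to sums of mixed partials that cancel in pairs. The result is 0 (by equality of mixed partials for smooth functions — Schwarz / Clairaut).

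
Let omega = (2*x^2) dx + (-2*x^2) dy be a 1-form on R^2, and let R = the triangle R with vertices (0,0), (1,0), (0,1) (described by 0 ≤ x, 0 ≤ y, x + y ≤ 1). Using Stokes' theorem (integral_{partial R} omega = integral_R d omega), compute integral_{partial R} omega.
integral_(partial R) omega = -2/3

Stokes: integral_partial_R omega = integral_R d omega with d omega = (∂Q/∂x - ∂P/∂y) dx ∧ dy.
  ∂Q/∂x = -4*x
  ∂P/∂y = 0
  integrand = ∂Q/∂x - ∂P/∂y = -4*x.
Integrating over R: integral_0^1 integral_0^{1-x} (-4*x) dy dx = -2/3.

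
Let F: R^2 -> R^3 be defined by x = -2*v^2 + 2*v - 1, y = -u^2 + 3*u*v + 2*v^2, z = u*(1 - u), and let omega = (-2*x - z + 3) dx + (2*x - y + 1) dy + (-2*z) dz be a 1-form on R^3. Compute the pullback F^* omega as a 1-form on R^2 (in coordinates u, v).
F^* omega = (-6*u^3 + 9*u^2*v + 6*u^2 + 3*u*v^2 - 8*u*v - 18*v^3 + 12*v^2 - 3*v) du + (3*u^3 - 9*u^2*v + 2*u^2 - 30*u*v^2 + 16*u*v - 5*u - 40*v^3 + 40*v^2 - 32*v + 10) dv

Using F^*(f dg) = (f ∘ F) d(g ∘ F), substitute each coordinate x_i by F_i(u, v) in f_i, and replace dx_i by d F_i = (∂F_i/∂u) du + (∂F_i/∂v) dv.
  For the x component: f_1(F) = u^2 - u + 4*v^2 - 4*v + 5; d F_1 = (0) du + (2 - 4*v) dv
  For the y component: f_2(F) = u^2 - 3*u*v - 6*v^2 + 4*v - 1; d F_2 = (-2*u + 3*v) du + (3*u + 4*v) dv
  For the z component: f_3(F) = 2*u*(u - 1); d F_3 = (1 - 2*u) du + (0) dv
Combining and collecting du, dv coefficients:
  coeff of du: -6*u^3 + 9*u^2*v + 6*u^2 + 3*u*v^2 - 8*u*v - 18*v^3 + 12*v^2 - 3*v
  coeff of dv: 3*u^3 - 9*u^2*v + 2*u^2 - 30*u*v^2 + 16*u*v - 5*u - 40*v^3 + 40*v^2 - 32*v + 10
F^* omega = (-6*u^3 + 9*u^2*v + 6*u^2 + 3*u*v^2 - 8*u*v - 18*v^3 + 12*v^2 - 3*v) du + (3*u^3 - 9*u^2*v + 2*u^2 - 30*u*v^2 + 16*u*v - 5*u - 40*v^3 + 40*v^2 - 32*v + 10) dv.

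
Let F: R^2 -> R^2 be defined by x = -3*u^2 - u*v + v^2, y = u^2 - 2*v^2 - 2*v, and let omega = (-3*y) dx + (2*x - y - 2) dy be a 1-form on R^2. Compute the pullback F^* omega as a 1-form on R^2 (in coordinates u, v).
F^* omega = (4*u^3 - u^2*v - 28*u*v^2 - 32*u*v - 4*u - 6*v^3 - 6*v^2) du + (3*u^3 + 22*u^2*v + 14*u^2 + 2*u*v^2 - 2*u*v - 4*v^3 - 4*v^2 + 4*v + 4) dv

Using F^*(f dg) = (f ∘ F) d(g ∘ F), substitute each coordinate x_i by F_i(u, v) in f_i, and replace dx_i by d F_i = (∂F_i/∂u) du + (∂F_i/∂v) dv.
  For the x component: f_1(F) = -3*u^2 + 6*v^2 + 6*v; d F_1 = (-6*u - v) du + (-u + 2*v) dv
  For the y component: f_2(F) = -7*u^2 - 2*u*v + 4*v^2 + 2*v - 2; d F_2 = (2*u) du + (-4*v - 2) dv
Combining and collecting du, dv coefficients:
  coeff of du: 4*u^3 - u^2*v - 28*u*v^2 - 32*u*v - 4*u - 6*v^3 - 6*v^2
  coeff of dv: 3*u^3 + 22*u^2*v + 14*u^2 + 2*u*v^2 - 2*u*v - 4*v^3 - 4*v^2 + 4*v + 4
F^* omega = (4*u^3 - u^2*v - 28*u*v^2 - 32*u*v - 4*u - 6*v^3 - 6*v^2) du + (3*u^3 + 22*u^2*v + 14*u^2 + 2*u*v^2 - 2*u*v - 4*v^3 - 4*v^2 + 4*v + 4) dv.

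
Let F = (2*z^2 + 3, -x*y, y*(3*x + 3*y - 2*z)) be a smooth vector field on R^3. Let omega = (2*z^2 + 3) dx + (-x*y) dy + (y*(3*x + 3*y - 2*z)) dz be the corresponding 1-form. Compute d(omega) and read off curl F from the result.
d(omega) = (3*x + 6*y - 2*z) dy ∧ dz + (-3*y + 4*z) dz ∧ dx + (-y) dx ∧ dy; curl F = (3*x + 6*y - 2*z, -3*y + 4*z, -y)

d omega = sum_{i<j} (∂f_j/∂x_i - ∂f_i/∂x_j) dx_i ∧ dx_j. Under the identification (dy ∧ dz, dz ∧ dx, dx ∧ dy) ↔ (e_x, e_y, e_z), the coefficients are exactly the components of curl F. Compute:
  ∂R/∂y - ∂Q/∂z = (3*x + 6*y - 2*z) - (0) = 3*x + 6*y - 2*z
  ∂P/∂z - ∂R/∂x = (4*z) - (3*y) = -3*y + 4*z
  ∂Q/∂x - ∂P/∂y = (-y) - (0) = -y.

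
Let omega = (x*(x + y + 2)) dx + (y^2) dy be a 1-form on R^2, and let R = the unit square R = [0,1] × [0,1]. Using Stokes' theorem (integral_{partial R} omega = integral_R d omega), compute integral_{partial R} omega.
integral_(partial R) omega = -1/2

Stokes: integral_partial_R omega = integral_R d omega with d omega = (∂Q/∂x - ∂P/∂y) dx ∧ dy.
  ∂Q/∂x = 0
  ∂P/∂y = x
  integrand = ∂Q/∂x - ∂P/∂y = -x.
Integrating over R: integral_0^1 integral_0^1 (-x) dx dy = -1/2.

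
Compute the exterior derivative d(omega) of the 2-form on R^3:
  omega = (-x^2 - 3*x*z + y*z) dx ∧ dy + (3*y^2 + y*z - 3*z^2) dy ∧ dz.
d(omega) = (-3*x + y) dx ∧ dy ∧ dz

For a 2-form omega = sum_{i<j} g_{ij} dx_i ∧ dx_j, the exterior derivative is
  d(omega) = sum_{i<j} d(g_{ij}) ∧ dx_i ∧ dx_j = sum_{i<j, k} (∂g_{ij}/∂x_k) dx_k ∧ dx_i ∧ dx_j.
Expand each term, using dx_k ∧ dx_i ∧ dx_j = sgn(permutation) dx_{(a)} ∧ dx_{(b)} ∧ dx_{(c)} with (a < b < c) sorted:
  d(-x^2 - 3*x*z + y*z) includes (∂/∂z)(-x^2 - 3*x*z + y*z) dz = (-3*x + y) dz, which multiplied by dx ∧ dy gives (-3*x + y) dx ∧ dy ∧ dz
Collecting like 3-forms: d(omega) = (-3*x + y) dx ∧ dy ∧ dz.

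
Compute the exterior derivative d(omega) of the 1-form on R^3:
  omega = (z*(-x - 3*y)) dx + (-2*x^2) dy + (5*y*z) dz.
d(omega) = (-4*x + 3*z) dx ∧ dy + (x + 3*y) dx ∧ dz + (5*z) dy ∧ dz

For a 1-form omega = sum_i f_i dx_i, the exterior derivative is
  d(omega) = sum_{i < j} (∂f_j/∂x_i - ∂f_i/∂x_j) dx_i ∧ dx_j.
  coefficient of dx ∧ dy: ∂f_2/∂x - ∂f_1/∂y = ∂(-2*x^2)/∂x - ∂(z*(-x - 3*y))/∂y = -4*x + 3*z
  coefficient of dx ∧ dz: ∂f_3/∂x - ∂f_1/∂z = ∂(5*y*z)/∂x - ∂(z*(-x - 3*y))/∂z = x + 3*y
  coefficient of dy ∧ dz: ∂f_3/∂y - ∂f_2/∂z = ∂(5*y*z)/∂y - ∂(-2*x^2)/∂z = 5*z
Assembling: d(omega) = (-4*x + 3*z) dx ∧ dy + (x + 3*y) dx ∧ dz + (5*z) dy ∧ dz.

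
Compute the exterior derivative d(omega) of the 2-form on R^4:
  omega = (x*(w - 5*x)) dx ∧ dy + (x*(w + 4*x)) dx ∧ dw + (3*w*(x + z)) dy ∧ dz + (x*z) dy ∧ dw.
d(omega) = (x + z) dx ∧ dy ∧ dw + (3*w) dx ∧ dy ∧ dz + (2*x + 3*z) dy ∧ dz ∧ dw

For a 2-form omega = sum_{i<j} g_{ij} dx_i ∧ dx_j, the exterior derivative is
  d(omega) = sum_{i<j} d(g_{ij}) ∧ dx_i ∧ dx_j = sum_{i<j, k} (∂g_{ij}/∂x_k) dx_k ∧ dx_i ∧ dx_j.
Expand each term, using dx_k ∧ dx_i ∧ dx_j = sgn(permutation) dx_{(a)} ∧ dx_{(b)} ∧ dx_{(c)} with (a < b < c) sorted:
  d(x*(w - 5*x)) includes (∂/∂w)(x*(w - 5*x)) dw = (x) dw, which multiplied by dx ∧ dy gives (x) dx ∧ dy ∧ dw
  d(3*w*(x + z)) includes (∂/∂x)(3*w*(x + z)) dx = (3*w) dx, which multiplied by dy ∧ dz gives (3*w) dx ∧ dy ∧ dz
  d(3*w*(x + z)) includes (∂/∂w)(3*w*(x + z)) dw = (3*x + 3*z) dw, which multiplied by dy ∧ dz gives (3*x + 3*z) dy ∧ dz ∧ dw
  d(x*z) includes (∂/∂x)(x*z) dx = (z) dx, which multiplied by dy ∧ dw gives (z) dx ∧ dy ∧ dw
  d(x*z) includes (∂/∂z)(x*z) dz = (x) dz, which multiplied by dy ∧ dw gives (-x) dy ∧ dz ∧ dw
Collecting like 3-forms: d(omega) = (x + z) dx ∧ dy ∧ dw + (3*w) dx ∧ dy ∧ dz + (2*x + 3*z) dy ∧ dz ∧ dw.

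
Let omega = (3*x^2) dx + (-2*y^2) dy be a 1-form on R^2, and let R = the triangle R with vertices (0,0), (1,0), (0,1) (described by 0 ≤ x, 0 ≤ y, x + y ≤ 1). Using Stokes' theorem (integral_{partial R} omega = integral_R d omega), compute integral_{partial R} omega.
integral_(partial R) omega = 0

Stokes: integral_partial_R omega = integral_R d omega with d omega = (∂Q/∂x - ∂P/∂y) dx ∧ dy.
  ∂Q/∂x = 0
  ∂P/∂y = 0
  integrand = ∂Q/∂x - ∂P/∂y = 0.
Integrating over R: integral_0^1 integral_0^{1-x} (0) dy dx = 0.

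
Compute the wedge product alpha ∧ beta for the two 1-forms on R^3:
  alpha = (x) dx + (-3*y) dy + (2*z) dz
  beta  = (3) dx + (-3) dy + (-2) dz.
alpha ∧ beta = (-3*x + 9*y) dx ∧ dy + (-2*x - 6*z) dx ∧ dz + (6*y + 6*z) dy ∧ dz

Distribute the wedge, using dx_i ∧ dx_j = -dx_j ∧ dx_i and dx_i ∧ dx_i = 0. For each pair (i, j) with i < j, the coefficient of dx_i ∧ dx_j in alpha ∧ beta is (alpha_i * beta_j - alpha_j * beta_i). Collecting: alpha ∧ beta = (-3*x + 9*y) dx ∧ dy + (-2*x - 6*z) dx ∧ dz + (6*y + 6*z) dy ∧ dz.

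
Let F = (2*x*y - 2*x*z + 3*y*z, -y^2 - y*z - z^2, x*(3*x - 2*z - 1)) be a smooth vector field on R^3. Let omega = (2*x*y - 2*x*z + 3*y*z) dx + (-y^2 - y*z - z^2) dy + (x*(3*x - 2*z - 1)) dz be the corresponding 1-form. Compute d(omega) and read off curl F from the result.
d(omega) = (y + 2*z) dy ∧ dz + (-8*x + 3*y + 2*z + 1) dz ∧ dx + (-2*x - 3*z) dx ∧ dy; curl F = (y + 2*z, -8*x + 3*y + 2*z + 1, -2*x - 3*z)

d omega = sum_{i<j} (∂f_j/∂x_i - ∂f_i/∂x_j) dx_i ∧ dx_j. Under the identification (dy ∧ dz, dz ∧ dx, dx ∧ dy) ↔ (e_x, e_y, e_z), the coefficients are exactly the components of curl F. Compute:
  ∂R/∂y - ∂Q/∂z = (0) - (-y - 2*z) = y + 2*z
  ∂P/∂z - ∂R/∂x = (-2*x + 3*y) - (6*x - 2*z - 1) = -8*x + 3*y + 2*z + 1
  ∂Q/∂x - ∂P/∂y = (0) - (2*x + 3*z) = -2*x - 3*z.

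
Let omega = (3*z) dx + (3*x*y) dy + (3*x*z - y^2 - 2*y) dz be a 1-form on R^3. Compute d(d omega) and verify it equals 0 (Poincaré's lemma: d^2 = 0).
d(d omega) = 0

Step 1: d omega = sum_{i<j} (∂f_j/∂x_i - ∂f_i/∂x_j) dx_i ∧ dx_j:
  coeff of dx ∧ dy: 3*y
  coeff of dx ∧ dz: 3*z - 3
  coeff of dy ∧ dz: -2*y - 2
Step 2: Apply d again to each 2-form coefficient. The only possible 3-form in R^3 is dx ∧ dy ∧ dz, with coefficient
  ∂(coeff of dy∧dz)/∂x - ∂(coeff of dx∧dz)/∂y + ∂(coeff of dx∧dy)/∂z
  = ∂/∂x (-2*y - 2) - ∂/∂y (3*z - 3) + ∂/∂z (3*y).
Each of these terms simplifies to sums of mixed partials that cancel in pairs. The result is 0 (by equality of mixed partials for smooth functions — Schwarz / Clairaut).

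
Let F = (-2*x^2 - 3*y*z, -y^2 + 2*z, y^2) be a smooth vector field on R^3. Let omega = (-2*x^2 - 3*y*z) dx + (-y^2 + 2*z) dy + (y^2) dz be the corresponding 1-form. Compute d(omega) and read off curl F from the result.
d(omega) = (2*y - 2) dy ∧ dz + (-3*y) dz ∧ dx + (3*z) dx ∧ dy; curl F = (2*y - 2, -3*y, 3*z)

d omega = sum_{i<j} (∂f_j/∂x_i - ∂f_i/∂x_j) dx_i ∧ dx_j. Under the identification (dy ∧ dz, dz ∧ dx, dx ∧ dy) ↔ (e_x, e_y, e_z), the coefficients are exactly the components of curl F. Compute:
  ∂R/∂y - ∂Q/∂z = (2*y) - (2) = 2*y - 2
  ∂P/∂z - ∂R/∂x = (-3*y) - (0) = -3*y
  ∂Q/∂x - ∂P/∂y = (0) - (-3*z) = 3*z.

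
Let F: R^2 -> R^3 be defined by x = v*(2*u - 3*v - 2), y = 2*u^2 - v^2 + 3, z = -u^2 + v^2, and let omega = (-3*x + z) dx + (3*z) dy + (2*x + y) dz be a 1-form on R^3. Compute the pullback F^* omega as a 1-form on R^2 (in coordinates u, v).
F^* omega = (-16*u^3 - 10*u^2*v + 14*u*v^2 + 8*u*v - 6*u + 20*v^3 + 12*v^2) du + (-2*u^3 + 4*u^2*v + 2*u^2 + 64*u*v^2 + 24*u*v - 80*v^3 - 64*v^2 - 6*v) dv

Using F^*(f dg) = (f ∘ F) d(g ∘ F), substitute each coordinate x_i by F_i(u, v) in f_i, and replace dx_i by d F_i = (∂F_i/∂u) du + (∂F_i/∂v) dv.
  For the x component: f_1(F) = -u^2 - 6*u*v + 10*v^2 + 6*v; d F_1 = (2*v) du + (2*u - 6*v - 2) dv
  For the y component: f_2(F) = -3*u^2 + 3*v^2; d F_2 = (4*u) du + (-2*v) dv
  For the z component: f_3(F) = 2*u^2 + 4*u*v - 7*v^2 - 4*v + 3; d F_3 = (-2*u) du + (2*v) dv
Combining and collecting du, dv coefficients:
  coeff of du: -16*u^3 - 10*u^2*v + 14*u*v^2 + 8*u*v - 6*u + 20*v^3 + 12*v^2
  coeff of dv: -2*u^3 + 4*u^2*v + 2*u^2 + 64*u*v^2 + 24*u*v - 80*v^3 - 64*v^2 - 6*v
F^* omega = (-16*u^3 - 10*u^2*v + 14*u*v^2 + 8*u*v - 6*u + 20*v^3 + 12*v^2) du + (-2*u^3 + 4*u^2*v + 2*u^2 + 64*u*v^2 + 24*u*v - 80*v^3 - 64*v^2 - 6*v) dv.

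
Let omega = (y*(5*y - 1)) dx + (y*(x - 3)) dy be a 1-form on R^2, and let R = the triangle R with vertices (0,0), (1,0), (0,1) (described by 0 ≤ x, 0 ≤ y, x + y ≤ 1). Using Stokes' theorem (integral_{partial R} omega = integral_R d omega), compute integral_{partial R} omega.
integral_(partial R) omega = -1

Stokes: integral_partial_R omega = integral_R d omega with d omega = (∂Q/∂x - ∂P/∂y) dx ∧ dy.
  ∂Q/∂x = y
  ∂P/∂y = 10*y - 1
  integrand = ∂Q/∂x - ∂P/∂y = 1 - 9*y.
Integrating over R: integral_0^1 integral_0^{1-x} (1 - 9*y) dy dx = -1.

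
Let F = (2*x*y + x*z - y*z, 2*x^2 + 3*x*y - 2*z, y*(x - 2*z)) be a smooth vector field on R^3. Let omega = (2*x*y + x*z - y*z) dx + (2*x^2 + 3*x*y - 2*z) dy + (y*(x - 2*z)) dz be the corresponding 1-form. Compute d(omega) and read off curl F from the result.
d(omega) = (x - 2*z + 2) dy ∧ dz + (x - 2*y) dz ∧ dx + (2*x + 3*y + z) dx ∧ dy; curl F = (x - 2*z + 2, x - 2*y, 2*x + 3*y + z)

d omega = sum_{i<j} (∂f_j/∂x_i - ∂f_i/∂x_j) dx_i ∧ dx_j. Under the identification (dy ∧ dz, dz ∧ dx, dx ∧ dy) ↔ (e_x, e_y, e_z), the coefficients are exactly the components of curl F. Compute:
  ∂R/∂y - ∂Q/∂z = (x - 2*z) - (-2) = x - 2*z + 2
  ∂P/∂z - ∂R/∂x = (x - y) - (y) = x - 2*y
  ∂Q/∂x - ∂P/∂y = (4*x + 3*y) - (2*x - z) = 2*x + 3*y + z.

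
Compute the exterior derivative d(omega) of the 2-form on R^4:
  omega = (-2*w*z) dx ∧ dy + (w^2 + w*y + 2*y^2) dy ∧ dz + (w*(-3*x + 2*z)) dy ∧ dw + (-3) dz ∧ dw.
d(omega) = (-2*w) dx ∧ dy ∧ dz + (-3*w - 2*z) dx ∧ dy ∧ dw + (y) dy ∧ dz ∧ dw

For a 2-form omega = sum_{i<j} g_{ij} dx_i ∧ dx_j, the exterior derivative is
  d(omega) = sum_{i<j} d(g_{ij}) ∧ dx_i ∧ dx_j = sum_{i<j, k} (∂g_{ij}/∂x_k) dx_k ∧ dx_i ∧ dx_j.
Expand each term, using dx_k ∧ dx_i ∧ dx_j = sgn(permutation) dx_{(a)} ∧ dx_{(b)} ∧ dx_{(c)} with (a < b < c) sorted:
  d(-2*w*z) includes (∂/∂z)(-2*w*z) dz = (-2*w) dz, which multiplied by dx ∧ dy gives (-2*w) dx ∧ dy ∧ dz
  d(-2*w*z) includes (∂/∂w)(-2*w*z) dw = (-2*z) dw, which multiplied by dx ∧ dy gives (-2*z) dx ∧ dy ∧ dw
  d(w^2 + w*y + 2*y^2) includes (∂/∂w)(w^2 + w*y + 2*y^2) dw = (2*w + y) dw, which multiplied by dy ∧ dz gives (2*w + y) dy ∧ dz ∧ dw
  d(w*(-3*x + 2*z)) includes (∂/∂x)(w*(-3*x + 2*z)) dx = (-3*w) dx, which multiplied by dy ∧ dw gives (-3*w) dx ∧ dy ∧ dw
  d(w*(-3*x + 2*z)) includes (∂/∂z)(w*(-3*x + 2*z)) dz = (2*w) dz, which multiplied by dy ∧ dw gives (-2*w) dy ∧ dz ∧ dw
Collecting like 3-forms: d(omega) = (-2*w) dx ∧ dy ∧ dz + (-3*w - 2*z) dx ∧ dy ∧ dw + (y) dy ∧ dz ∧ dw.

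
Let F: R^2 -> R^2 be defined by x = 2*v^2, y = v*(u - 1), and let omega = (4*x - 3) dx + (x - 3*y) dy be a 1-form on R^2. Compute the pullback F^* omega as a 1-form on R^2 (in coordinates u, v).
F^* omega = (v^2*(-3*u + 2*v + 3)) du + (v*(-3*u^2 + 2*u*v + 6*u + 32*v^2 - 2*v - 15)) dv

Using F^*(f dg) = (f ∘ F) d(g ∘ F), substitute each coordinate x_i by F_i(u, v) in f_i, and replace dx_i by d F_i = (∂F_i/∂u) du + (∂F_i/∂v) dv.
  For the x component: f_1(F) = 8*v^2 - 3; d F_1 = (0) du + (4*v) dv
  For the y component: f_2(F) = v*(-3*u + 2*v + 3); d F_2 = (v) du + (u - 1) dv
Combining and collecting du, dv coefficients:
  coeff of du: v^2*(-3*u + 2*v + 3)
  coeff of dv: v*(-3*u^2 + 2*u*v + 6*u + 32*v^2 - 2*v - 15)
F^* omega = (v^2*(-3*u + 2*v + 3)) du + (v*(-3*u^2 + 2*u*v + 6*u + 32*v^2 - 2*v - 15)) dv.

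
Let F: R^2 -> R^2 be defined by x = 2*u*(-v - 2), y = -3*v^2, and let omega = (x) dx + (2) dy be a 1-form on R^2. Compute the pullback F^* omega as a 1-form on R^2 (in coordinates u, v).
F^* omega = (4*u*(v^2 + 4*v + 4)) du + (4*u^2*v + 8*u^2 - 12*v) dv

Using F^*(f dg) = (f ∘ F) d(g ∘ F), substitute each coordinate x_i by F_i(u, v) in f_i, and replace dx_i by d F_i = (∂F_i/∂u) du + (∂F_i/∂v) dv.
  For the x component: f_1(F) = 2*u*(-v - 2); d F_1 = (-2*v - 4) du + (-2*u) dv
  For the y component: f_2(F) = 2; d F_2 = (0) du + (-6*v) dv
Combining and collecting du, dv coefficients:
  coeff of du: 4*u*(v^2 + 4*v + 4)
  coeff of dv: 4*u^2*v + 8*u^2 - 12*v
F^* omega = (4*u*(v^2 + 4*v + 4)) du + (4*u^2*v + 8*u^2 - 12*v) dv.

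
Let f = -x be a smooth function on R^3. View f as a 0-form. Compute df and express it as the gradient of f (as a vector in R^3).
df = (-1) dx + (0) dy + (0) dz; grad f = (-1, 0, 0)

For a 0-form f, d f = (∂f/∂x) dx + (∂f/∂y) dy + (∂f/∂z) dz. The components of the vector representation are exactly the entries of grad f in Cartesian coordinates:
  ∂f/∂x = -1
  ∂f/∂y = 0
  ∂f/∂z = 0.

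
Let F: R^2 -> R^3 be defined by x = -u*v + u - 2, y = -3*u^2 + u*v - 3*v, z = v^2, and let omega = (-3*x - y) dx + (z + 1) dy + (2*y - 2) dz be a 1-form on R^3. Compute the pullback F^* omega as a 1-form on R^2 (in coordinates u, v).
F^* omega = (-3*u^2*v + 3*u^2 - 8*u*v^2 + 5*u*v - 9*u + v^3 - 3*v^2 - 2*v + 6) du + (-3*u^3 - 14*u^2*v + 3*u^2 + 5*u*v^2 - 3*u*v - 5*u - 15*v^2 - 4*v - 3) dv

Using F^*(f dg) = (f ∘ F) d(g ∘ F), substitute each coordinate x_i by F_i(u, v) in f_i, and replace dx_i by d F_i = (∂F_i/∂u) du + (∂F_i/∂v) dv.
  For the x component: f_1(F) = 3*u^2 + 2*u*v - 3*u + 3*v + 6; d F_1 = (1 - v) du + (-u) dv
  For the y component: f_2(F) = v^2 + 1; d F_2 = (-6*u + v) du + (u - 3) dv
  For the z component: f_3(F) = -6*u^2 + 2*u*v - 6*v - 2; d F_3 = (0) du + (2*v) dv
Combining and collecting du, dv coefficients:
  coeff of du: -3*u^2*v + 3*u^2 - 8*u*v^2 + 5*u*v - 9*u + v^3 - 3*v^2 - 2*v + 6
  coeff of dv: -3*u^3 - 14*u^2*v + 3*u^2 + 5*u*v^2 - 3*u*v - 5*u - 15*v^2 - 4*v - 3
F^* omega = (-3*u^2*v + 3*u^2 - 8*u*v^2 + 5*u*v - 9*u + v^3 - 3*v^2 - 2*v + 6) du + (-3*u^3 - 14*u^2*v + 3*u^2 + 5*u*v^2 - 3*u*v - 5*u - 15*v^2 - 4*v - 3) dv.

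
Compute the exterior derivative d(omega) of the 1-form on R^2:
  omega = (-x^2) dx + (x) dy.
d(omega) = (1) dx ∧ dy

For a 1-form omega = sum_i f_i dx_i, the exterior derivative is
  d(omega) = sum_{i < j} (∂f_j/∂x_i - ∂f_i/∂x_j) dx_i ∧ dx_j.
  coefficient of dx ∧ dy: ∂f_2/∂x - ∂f_1/∂y = ∂(x)/∂x - ∂(-x^2)/∂y = 1
Assembling: d(omega) = (1) dx ∧ dy.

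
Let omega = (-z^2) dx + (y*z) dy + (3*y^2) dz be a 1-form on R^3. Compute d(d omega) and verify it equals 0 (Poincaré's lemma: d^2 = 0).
d(d omega) = 0

Step 1: d omega = sum_{i<j} (∂f_j/∂x_i - ∂f_i/∂x_j) dx_i ∧ dx_j:
  coeff of dx ∧ dy: 0
  coeff of dx ∧ dz: 2*z
  coeff of dy ∧ dz: 5*y
Step 2: Apply d again to each 2-form coefficient. The only possible 3-form in R^3 is dx ∧ dy ∧ dz, with coefficient
  ∂(coeff of dy∧dz)/∂x - ∂(coeff of dx∧dz)/∂y + ∂(coeff of dx∧dy)/∂z
  = ∂/∂x (5*y) - ∂/∂y (2*z) + ∂/∂z (0).
Each of these terms simplifies to sums of mixed partials that cancel in pairs. The result is 0 (by equality of mixed partials for smooth functions — Schwarz / Clairaut).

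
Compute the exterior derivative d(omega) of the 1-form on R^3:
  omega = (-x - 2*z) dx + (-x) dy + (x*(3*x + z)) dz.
d(omega) = (-1) dx ∧ dy + (6*x + z + 2) dx ∧ dz

For a 1-form omega = sum_i f_i dx_i, the exterior derivative is
  d(omega) = sum_{i < j} (∂f_j/∂x_i - ∂f_i/∂x_j) dx_i ∧ dx_j.
  coefficient of dx ∧ dy: ∂f_2/∂x - ∂f_1/∂y = ∂(-x)/∂x - ∂(-x - 2*z)/∂y = -1
  coefficient of dx ∧ dz: ∂f_3/∂x - ∂f_1/∂z = ∂(x*(3*x + z))/∂x - ∂(-x - 2*z)/∂z = 6*x + z + 2
Assembling: d(omega) = (-1) dx ∧ dy + (6*x + z + 2) dx ∧ dz.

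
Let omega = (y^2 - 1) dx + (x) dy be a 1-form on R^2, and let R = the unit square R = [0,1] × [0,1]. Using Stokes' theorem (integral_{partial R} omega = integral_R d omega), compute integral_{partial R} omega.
integral_(partial R) omega = 0

Stokes: integral_partial_R omega = integral_R d omega with d omega = (∂Q/∂x - ∂P/∂y) dx ∧ dy.
  ∂Q/∂x = 1
  ∂P/∂y = 2*y
  integrand = ∂Q/∂x - ∂P/∂y = 1 - 2*y.
Integrating over R: integral_0^1 integral_0^1 (1 - 2*y) dx dy = 0.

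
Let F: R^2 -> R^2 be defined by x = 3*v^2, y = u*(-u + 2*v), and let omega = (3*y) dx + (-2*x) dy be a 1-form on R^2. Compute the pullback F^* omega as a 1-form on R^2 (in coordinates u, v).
F^* omega = (12*v^2*(u - v)) du + (6*u*v*(-3*u + 4*v)) dv

Using F^*(f dg) = (f ∘ F) d(g ∘ F), substitute each coordinate x_i by F_i(u, v) in f_i, and replace dx_i by d F_i = (∂F_i/∂u) du + (∂F_i/∂v) dv.
  For the x component: f_1(F) = 3*u*(-u + 2*v); d F_1 = (0) du + (6*v) dv
  For the y component: f_2(F) = -6*v^2; d F_2 = (-2*u + 2*v) du + (2*u) dv
Combining and collecting du, dv coefficients:
  coeff of du: 12*v^2*(u - v)
  coeff of dv: 6*u*v*(-3*u + 4*v)
F^* omega = (12*v^2*(u - v)) du + (6*u*v*(-3*u + 4*v)) dv.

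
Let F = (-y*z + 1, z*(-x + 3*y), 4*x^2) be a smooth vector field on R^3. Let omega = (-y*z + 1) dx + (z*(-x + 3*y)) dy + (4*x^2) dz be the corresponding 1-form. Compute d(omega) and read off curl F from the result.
d(omega) = (x - 3*y) dy ∧ dz + (-8*x - y) dz ∧ dx + (0) dx ∧ dy; curl F = (x - 3*y, -8*x - y, 0)

d omega = sum_{i<j} (∂f_j/∂x_i - ∂f_i/∂x_j) dx_i ∧ dx_j. Under the identification (dy ∧ dz, dz ∧ dx, dx ∧ dy) ↔ (e_x, e_y, e_z), the coefficients are exactly the components of curl F. Compute:
  ∂R/∂y - ∂Q/∂z = (0) - (-x + 3*y) = x - 3*y
  ∂P/∂z - ∂R/∂x = (-y) - (8*x) = -8*x - y
  ∂Q/∂x - ∂P/∂y = (-z) - (-z) = 0.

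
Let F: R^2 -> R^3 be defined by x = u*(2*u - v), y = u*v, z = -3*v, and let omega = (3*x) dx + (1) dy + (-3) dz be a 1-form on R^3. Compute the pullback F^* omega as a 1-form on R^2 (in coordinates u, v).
F^* omega = (24*u^3 - 18*u^2*v + 3*u*v^2 + v) du + (-6*u^3 + 3*u^2*v + u + 9) dv

Using F^*(f dg) = (f ∘ F) d(g ∘ F), substitute each coordinate x_i by F_i(u, v) in f_i, and replace dx_i by d F_i = (∂F_i/∂u) du + (∂F_i/∂v) dv.
  For the x component: f_1(F) = 3*u*(2*u - v); d F_1 = (4*u - v) du + (-u) dv
  For the y component: f_2(F) = 1; d F_2 = (v) du + (u) dv
  For the z component: f_3(F) = -3; d F_3 = (0) du + (-3) dv
Combining and collecting du, dv coefficients:
  coeff of du: 24*u^3 - 18*u^2*v + 3*u*v^2 + v
  coeff of dv: -6*u^3 + 3*u^2*v + u + 9
F^* omega = (24*u^3 - 18*u^2*v + 3*u*v^2 + v) du + (-6*u^3 + 3*u^2*v + u + 9) dv.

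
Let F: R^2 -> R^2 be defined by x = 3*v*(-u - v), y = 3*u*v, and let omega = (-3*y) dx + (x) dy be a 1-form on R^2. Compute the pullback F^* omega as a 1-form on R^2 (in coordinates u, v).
F^* omega = (9*v^2*(2*u - v)) du + (9*u*v*(2*u + 5*v)) dv

Using F^*(f dg) = (f ∘ F) d(g ∘ F), substitute each coordinate x_i by F_i(u, v) in f_i, and replace dx_i by d F_i = (∂F_i/∂u) du + (∂F_i/∂v) dv.
  For the x component: f_1(F) = -9*u*v; d F_1 = (-3*v) du + (-3*u - 6*v) dv
  For the y component: f_2(F) = 3*v*(-u - v); d F_2 = (3*v) du + (3*u) dv
Combining and collecting du, dv coefficients:
  coeff of du: 9*v^2*(2*u - v)
  coeff of dv: 9*u*v*(2*u + 5*v)
F^* omega = (9*v^2*(2*u - v)) du + (9*u*v*(2*u + 5*v)) dv.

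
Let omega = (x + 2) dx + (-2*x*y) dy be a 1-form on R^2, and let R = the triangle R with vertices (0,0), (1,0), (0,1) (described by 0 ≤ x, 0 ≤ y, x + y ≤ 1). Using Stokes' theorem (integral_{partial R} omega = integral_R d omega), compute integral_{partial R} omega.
integral_(partial R) omega = -1/3

Stokes: integral_partial_R omega = integral_R d omega with d omega = (∂Q/∂x - ∂P/∂y) dx ∧ dy.
  ∂Q/∂x = -2*y
  ∂P/∂y = 0
  integrand = ∂Q/∂x - ∂P/∂y = -2*y.
Integrating over R: integral_0^1 integral_0^{1-x} (-2*y) dy dx = -1/3.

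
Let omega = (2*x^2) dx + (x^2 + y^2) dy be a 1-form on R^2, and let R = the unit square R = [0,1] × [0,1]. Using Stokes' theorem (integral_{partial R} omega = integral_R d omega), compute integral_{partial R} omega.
integral_(partial R) omega = 1

Stokes: integral_partial_R omega = integral_R d omega with d omega = (∂Q/∂x - ∂P/∂y) dx ∧ dy.
  ∂Q/∂x = 2*x
  ∂P/∂y = 0
  integrand = ∂Q/∂x - ∂P/∂y = 2*x.
Integrating over R: integral_0^1 integral_0^1 (2*x) dx dy = 1.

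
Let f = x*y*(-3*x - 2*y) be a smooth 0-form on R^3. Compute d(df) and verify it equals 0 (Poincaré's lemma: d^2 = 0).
d(df) = 0

Step 1: df = sum_i (∂f/∂x_i) dx_i = (2*y*(-3*x - y)) dx + (x*(-3*x - 4*y)) dy + (0) dz.
Step 2: Apply d again. Using the 1-form formula, the coefficient of dx ∧ dy in d(df) is ∂^2 f/∂x ∂y - ∂^2 f/∂y ∂x = (-6*x - 4*y) - (-6*x - 4*y) = 0 (equality of mixed partials for smooth f).
Similarly for dx ∧ dz and dy ∧ dz — all coefficients vanish. So d(df) = 0.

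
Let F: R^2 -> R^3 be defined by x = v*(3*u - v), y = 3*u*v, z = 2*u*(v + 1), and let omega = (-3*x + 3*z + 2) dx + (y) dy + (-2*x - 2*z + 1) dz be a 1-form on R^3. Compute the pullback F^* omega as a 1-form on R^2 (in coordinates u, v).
F^* omega = (-20*u*v^2 - 10*u*v - 8*u + 13*v^3 + 4*v^2 + 8*v + 2) du + (-20*u^2*v + 10*u^2 + 19*u*v^2 - 12*u*v + 8*u - 6*v^3 - 4*v) dv

Using F^*(f dg) = (f ∘ F) d(g ∘ F), substitute each coordinate x_i by F_i(u, v) in f_i, and replace dx_i by d F_i = (∂F_i/∂u) du + (∂F_i/∂v) dv.
  For the x component: f_1(F) = -3*u*v + 6*u + 3*v^2 + 2; d F_1 = (3*v) du + (3*u - 2*v) dv
  For the y component: f_2(F) = 3*u*v; d F_2 = (3*v) du + (3*u) dv
  For the z component: f_3(F) = -10*u*v - 4*u + 2*v^2 + 1; d F_3 = (2*v + 2) du + (2*u) dv
Combining and collecting du, dv coefficients:
  coeff of du: -20*u*v^2 - 10*u*v - 8*u + 13*v^3 + 4*v^2 + 8*v + 2
  coeff of dv: -20*u^2*v + 10*u^2 + 19*u*v^2 - 12*u*v + 8*u - 6*v^3 - 4*v
F^* omega = (-20*u*v^2 - 10*u*v - 8*u + 13*v^3 + 4*v^2 + 8*v + 2) du + (-20*u^2*v + 10*u^2 + 19*u*v^2 - 12*u*v + 8*u - 6*v^3 - 4*v) dv.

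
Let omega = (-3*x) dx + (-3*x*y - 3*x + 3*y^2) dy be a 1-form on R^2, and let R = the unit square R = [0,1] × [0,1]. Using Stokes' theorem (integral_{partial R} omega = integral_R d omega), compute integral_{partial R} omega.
integral_(partial R) omega = -9/2

Stokes: integral_partial_R omega = integral_R d omega with d omega = (∂Q/∂x - ∂P/∂y) dx ∧ dy.
  ∂Q/∂x = -3*y - 3
  ∂P/∂y = 0
  integrand = ∂Q/∂x - ∂P/∂y = -3*y - 3.
Integrating over R: integral_0^1 integral_0^1 (-3*y - 3) dx dy = -9/2.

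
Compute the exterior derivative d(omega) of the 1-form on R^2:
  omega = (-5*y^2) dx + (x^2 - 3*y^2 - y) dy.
d(omega) = (2*x + 10*y) dx ∧ dy

For a 1-form omega = sum_i f_i dx_i, the exterior derivative is
  d(omega) = sum_{i < j} (∂f_j/∂x_i - ∂f_i/∂x_j) dx_i ∧ dx_j.
  coefficient of dx ∧ dy: ∂f_2/∂x - ∂f_1/∂y = ∂(x^2 - 3*y^2 - y)/∂x - ∂(-5*y^2)/∂y = 2*x + 10*y
Assembling: d(omega) = (2*x + 10*y) dx ∧ dy.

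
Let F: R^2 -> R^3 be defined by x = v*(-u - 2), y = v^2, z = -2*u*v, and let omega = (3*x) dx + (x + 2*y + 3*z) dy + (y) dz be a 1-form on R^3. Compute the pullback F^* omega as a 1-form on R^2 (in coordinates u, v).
F^* omega = (v^2*(3*u - 2*v + 6)) du + (v*(3*u^2 - 16*u*v + 12*u + 4*v^2 - 4*v + 12)) dv

Using F^*(f dg) = (f ∘ F) d(g ∘ F), substitute each coordinate x_i by F_i(u, v) in f_i, and replace dx_i by d F_i = (∂F_i/∂u) du + (∂F_i/∂v) dv.
  For the x component: f_1(F) = 3*v*(-u - 2); d F_1 = (-v) du + (-u - 2) dv
  For the y component: f_2(F) = v*(-7*u + 2*v - 2); d F_2 = (0) du + (2*v) dv
  For the z component: f_3(F) = v^2; d F_3 = (-2*v) du + (-2*u) dv
Combining and collecting du, dv coefficients:
  coeff of du: v^2*(3*u - 2*v + 6)
  coeff of dv: v*(3*u^2 - 16*u*v + 12*u + 4*v^2 - 4*v + 12)
F^* omega = (v^2*(3*u - 2*v + 6)) du + (v*(3*u^2 - 16*u*v + 12*u + 4*v^2 - 4*v + 12)) dv.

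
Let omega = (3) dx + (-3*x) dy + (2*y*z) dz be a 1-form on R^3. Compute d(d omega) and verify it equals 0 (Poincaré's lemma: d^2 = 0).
d(d omega) = 0

Step 1: d omega = sum_{i<j} (∂f_j/∂x_i - ∂f_i/∂x_j) dx_i ∧ dx_j:
  coeff of dx ∧ dy: -3
  coeff of dx ∧ dz: 0
  coeff of dy ∧ dz: 2*z
Step 2: Apply d again to each 2-form coefficient. The only possible 3-form in R^3 is dx ∧ dy ∧ dz, with coefficient
  ∂(coeff of dy∧dz)/∂x - ∂(coeff of dx∧dz)/∂y + ∂(coeff of dx∧dy)/∂z
  = ∂/∂x (2*z) - ∂/∂y (0) + ∂/∂z (-3).
Each of these terms simplifies to sums of mixed partials that cancel in pairs. The result is 0 (by equality of mixed partials for smooth functions — Schwarz / Clairaut).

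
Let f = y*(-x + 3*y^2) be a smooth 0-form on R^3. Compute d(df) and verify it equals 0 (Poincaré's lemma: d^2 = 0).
d(df) = 0

Step 1: df = sum_i (∂f/∂x_i) dx_i = (-y) dx + (-x + 9*y^2) dy + (0) dz.
Step 2: Apply d again. Using the 1-form formula, the coefficient of dx ∧ dy in d(df) is ∂^2 f/∂x ∂y - ∂^2 f/∂y ∂x = (-1) - (-1) = 0 (equality of mixed partials for smooth f).
Similarly for dx ∧ dz and dy ∧ dz — all coefficients vanish. So d(df) = 0.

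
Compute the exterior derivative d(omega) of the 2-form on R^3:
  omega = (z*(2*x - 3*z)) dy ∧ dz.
d(omega) = (2*z) dx ∧ dy ∧ dz

For a 2-form omega = sum_{i<j} g_{ij} dx_i ∧ dx_j, the exterior derivative is
  d(omega) = sum_{i<j} d(g_{ij}) ∧ dx_i ∧ dx_j = sum_{i<j, k} (∂g_{ij}/∂x_k) dx_k ∧ dx_i ∧ dx_j.
Expand each term, using dx_k ∧ dx_i ∧ dx_j = sgn(permutation) dx_{(a)} ∧ dx_{(b)} ∧ dx_{(c)} with (a < b < c) sorted:
  d(z*(2*x - 3*z)) includes (∂/∂x)(z*(2*x - 3*z)) dx = (2*z) dx, which multiplied by dy ∧ dz gives (2*z) dx ∧ dy ∧ dz
Collecting like 3-forms: d(omega) = (2*z) dx ∧ dy ∧ dz.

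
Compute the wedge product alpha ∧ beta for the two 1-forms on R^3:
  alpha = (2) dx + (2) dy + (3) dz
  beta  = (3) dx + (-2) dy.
alpha ∧ beta = (-10) dx ∧ dy + (-9) dx ∧ dz + (6) dy ∧ dz

Distribute the wedge, using dx_i ∧ dx_j = -dx_j ∧ dx_i and dx_i ∧ dx_i = 0. For each pair (i, j) with i < j, the coefficient of dx_i ∧ dx_j in alpha ∧ beta is (alpha_i * beta_j - alpha_j * beta_i). Collecting: alpha ∧ beta = (-10) dx ∧ dy + (-9) dx ∧ dz + (6) dy ∧ dz.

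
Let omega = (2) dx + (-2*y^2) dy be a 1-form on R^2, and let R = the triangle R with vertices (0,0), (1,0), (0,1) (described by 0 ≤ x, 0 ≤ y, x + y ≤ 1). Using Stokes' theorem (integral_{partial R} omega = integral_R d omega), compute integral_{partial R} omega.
integral_(partial R) omega = 0

Stokes: integral_partial_R omega = integral_R d omega with d omega = (∂Q/∂x - ∂P/∂y) dx ∧ dy.
  ∂Q/∂x = 0
  ∂P/∂y = 0
  integrand = ∂Q/∂x - ∂P/∂y = 0.
Integrating over R: integral_0^1 integral_0^{1-x} (0) dy dx = 0.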